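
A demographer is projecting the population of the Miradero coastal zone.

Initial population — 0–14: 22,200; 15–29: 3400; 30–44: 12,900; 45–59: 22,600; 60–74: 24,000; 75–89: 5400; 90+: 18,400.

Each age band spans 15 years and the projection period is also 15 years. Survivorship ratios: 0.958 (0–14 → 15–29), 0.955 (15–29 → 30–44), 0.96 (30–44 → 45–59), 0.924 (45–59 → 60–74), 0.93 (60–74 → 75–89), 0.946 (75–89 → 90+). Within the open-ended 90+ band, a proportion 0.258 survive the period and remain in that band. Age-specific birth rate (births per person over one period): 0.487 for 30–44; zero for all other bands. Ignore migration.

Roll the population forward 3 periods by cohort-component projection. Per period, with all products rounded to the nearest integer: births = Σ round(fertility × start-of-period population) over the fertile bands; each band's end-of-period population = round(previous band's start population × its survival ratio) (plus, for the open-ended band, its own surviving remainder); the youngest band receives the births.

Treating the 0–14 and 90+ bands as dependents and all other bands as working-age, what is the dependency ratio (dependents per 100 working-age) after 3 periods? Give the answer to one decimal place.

Period 1:
Births: 12900 × 0.487 = 6282
15–29: 22200 × 0.958 = 21268
30–44: 3400 × 0.955 = 3247
45–59: 12900 × 0.96 = 12384
60–74: 22600 × 0.924 = 20882
75–89: 24000 × 0.93 = 22320
90+: 5400 × 0.946 + 18400 × 0.258 = 5108 + 4747 = 9855
Population now: 0–14=6282, 15–29=21268, 30–44=3247, 45–59=12384, 60–74=20882, 75–89=22320, 90+=9855
Period 2:
Births: 3247 × 0.487 = 1581
15–29: 6282 × 0.958 = 6018
30–44: 21268 × 0.955 = 20311
45–59: 3247 × 0.96 = 3117
60–74: 12384 × 0.924 = 11443
75–89: 20882 × 0.93 = 19420
90+: 22320 × 0.946 + 9855 × 0.258 = 21115 + 2543 = 23658
Population now: 0–14=1581, 15–29=6018, 30–44=20311, 45–59=3117, 60–74=11443, 75–89=19420, 90+=23658
Period 3:
Births: 20311 × 0.487 = 9891
15–29: 1581 × 0.958 = 1515
30–44: 6018 × 0.955 = 5747
45–59: 20311 × 0.96 = 19499
60–74: 3117 × 0.924 = 2880
75–89: 11443 × 0.93 = 10642
90+: 19420 × 0.946 + 23658 × 0.258 = 18371 + 6104 = 24475
Population now: 0–14=9891, 15–29=1515, 30–44=5747, 45–59=19499, 60–74=2880, 75–89=10642, 90+=24475
Dependents (band 0–14 + band 90+) = 9891 + 24475 = 34366; working-age = 40283; ratio = 34366/40283 × 100 = 85.3

85.3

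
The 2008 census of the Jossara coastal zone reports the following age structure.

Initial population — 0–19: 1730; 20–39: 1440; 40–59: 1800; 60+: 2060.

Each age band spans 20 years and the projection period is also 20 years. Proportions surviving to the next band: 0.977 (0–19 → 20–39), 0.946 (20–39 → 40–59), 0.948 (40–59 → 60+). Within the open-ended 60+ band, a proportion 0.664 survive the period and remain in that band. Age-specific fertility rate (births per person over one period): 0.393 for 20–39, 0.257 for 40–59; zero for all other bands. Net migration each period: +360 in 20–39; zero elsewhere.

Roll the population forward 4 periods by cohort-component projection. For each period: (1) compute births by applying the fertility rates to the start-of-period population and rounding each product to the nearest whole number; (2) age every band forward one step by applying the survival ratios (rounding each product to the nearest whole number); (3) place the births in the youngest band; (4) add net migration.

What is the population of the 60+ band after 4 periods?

[period 1]
Births: 1440 × 0.393 = 566, 1800 × 0.257 = 463 — total 1029
20–39: 1730 × 0.977 = 1690
40–59: 1440 × 0.946 = 1362
60+: 1800 × 0.948 + 2060 × 0.664 = 1706 + 1368 = 3074
Net migration: 20–39 + 360 → 2050
Population now: 0–19=1029, 20–39=2050, 40–59=1362, 60+=3074
[period 2]
Births: 2050 × 0.393 = 806, 1362 × 0.257 = 350 — total 1156
20–39: 1029 × 0.977 = 1005
40–59: 2050 × 0.946 = 1939
60+: 1362 × 0.948 + 3074 × 0.664 = 1291 + 2041 = 3332
Net migration: 20–39 + 360 → 1365
Population now: 0–19=1156, 20–39=1365, 40–59=1939, 60+=3332
[period 3]
Births: 1365 × 0.393 = 536, 1939 × 0.257 = 498 — total 1034
20–39: 1156 × 0.977 = 1129
40–59: 1365 × 0.946 = 1291
60+: 1939 × 0.948 + 3332 × 0.664 = 1838 + 2212 = 4050
Net migration: 20–39 + 360 → 1489
Population now: 0–19=1034, 20–39=1489, 40–59=1291, 60+=4050
[period 4]
Births: 1489 × 0.393 = 585, 1291 × 0.257 = 332 — total 917
20–39: 1034 × 0.977 = 1010
40–59: 1489 × 0.946 = 1409
60+: 1291 × 0.948 + 4050 × 0.664 = 1224 + 2689 = 3913
Net migration: 20–39 + 360 → 1370
Population now: 0–19=917, 20–39=1370, 40–59=1409, 60+=3913

3913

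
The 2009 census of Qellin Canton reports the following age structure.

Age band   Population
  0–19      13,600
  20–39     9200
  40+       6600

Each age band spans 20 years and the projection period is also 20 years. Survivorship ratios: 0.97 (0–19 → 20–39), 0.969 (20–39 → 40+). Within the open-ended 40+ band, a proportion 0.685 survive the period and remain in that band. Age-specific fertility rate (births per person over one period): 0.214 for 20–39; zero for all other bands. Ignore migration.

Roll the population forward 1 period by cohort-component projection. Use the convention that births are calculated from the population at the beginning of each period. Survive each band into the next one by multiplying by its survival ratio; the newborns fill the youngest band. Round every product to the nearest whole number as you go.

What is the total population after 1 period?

28597

Period 1.
Births: 9200 × 0.214 = 1969
20–39: 13600 × 0.97 = 13192
40+: 9200 × 0.969 + 6600 × 0.685 = 8915 + 4521 = 13436
Giving 1969 / 13192 / 13436.
Total after period 1: 1969 + 13192 + 13436 = 28597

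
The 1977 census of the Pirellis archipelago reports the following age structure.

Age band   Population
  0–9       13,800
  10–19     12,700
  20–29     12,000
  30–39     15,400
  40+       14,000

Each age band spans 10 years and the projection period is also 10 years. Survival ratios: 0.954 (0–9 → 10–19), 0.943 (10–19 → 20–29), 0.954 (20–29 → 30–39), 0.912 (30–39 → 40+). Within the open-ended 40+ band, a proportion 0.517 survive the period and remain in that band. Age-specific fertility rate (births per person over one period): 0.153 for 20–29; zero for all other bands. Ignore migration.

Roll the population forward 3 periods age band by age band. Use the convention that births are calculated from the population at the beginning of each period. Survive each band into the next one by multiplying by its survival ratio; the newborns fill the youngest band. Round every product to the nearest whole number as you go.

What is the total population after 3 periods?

After projecting period 1:
Births: 12000 * 0.153 = 1836
10–19: 13800 * 0.954 = 13165
20–29: 12700 * 0.943 = 11976
30–39: 12000 * 0.954 = 11448
40+: 15400 * 0.912 + 14000 * 0.517 = 14045 + 7238 = 21283
→ [1836, 13165, 11976, 11448, 21283]
After projecting period 2:
Births: 11976 * 0.153 = 1832
10–19: 1836 * 0.954 = 1752
20–29: 13165 * 0.943 = 12415
30–39: 11976 * 0.954 = 11425
40+: 11448 * 0.912 + 21283 * 0.517 = 10441 + 11003 = 21444
→ [1832, 1752, 12415, 11425, 21444]
After projecting period 3:
Births: 12415 * 0.153 = 1899
10–19: 1832 * 0.954 = 1748
20–29: 1752 * 0.943 = 1652
30–39: 12415 * 0.954 = 11844
40+: 11425 * 0.912 + 21444 * 0.517 = 10420 + 11087 = 21507
→ [1899, 1748, 1652, 11844, 21507]
Total after period 3: 1899 + 1748 + 1652 + 11844 + 21507 = 38650

38650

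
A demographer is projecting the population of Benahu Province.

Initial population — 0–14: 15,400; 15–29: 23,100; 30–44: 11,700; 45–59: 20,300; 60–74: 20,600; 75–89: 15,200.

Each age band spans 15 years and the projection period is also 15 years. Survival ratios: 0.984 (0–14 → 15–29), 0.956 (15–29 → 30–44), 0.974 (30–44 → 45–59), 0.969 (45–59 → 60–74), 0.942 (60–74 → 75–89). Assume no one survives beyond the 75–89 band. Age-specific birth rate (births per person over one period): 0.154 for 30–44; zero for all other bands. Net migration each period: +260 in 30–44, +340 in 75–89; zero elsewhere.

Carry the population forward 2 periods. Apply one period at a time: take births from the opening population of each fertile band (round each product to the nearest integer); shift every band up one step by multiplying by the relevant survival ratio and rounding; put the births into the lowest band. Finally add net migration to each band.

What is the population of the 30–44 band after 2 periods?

Call the bands 1 to 6, youngest first.
[period 1]
Births: 11700 × 0.154 = 1802
Band 2: 15400 × 0.984 = 15154
Band 3: 23100 × 0.956 = 22084
Band 4: 11700 × 0.974 = 11396
Band 5: 20300 × 0.969 = 19671
Band 6: 20600 × 0.942 = 19405
Net migration: Band 3 + 260 → 22344; Band 6 + 340 → 19745
Population now: 0–14=1802, 15–29=15154, 30–44=22344, 45–59=11396, 60–74=19671, 75–89=19745
[period 2]
Births: 22344 × 0.154 = 3441
Band 2: 1802 × 0.984 = 1773
Band 3: 15154 × 0.956 = 14487
Band 4: 22344 × 0.974 = 21763
Band 5: 11396 × 0.969 = 11043
Band 6: 19671 × 0.942 = 18530
Net migration: Band 3 + 260 → 14747; Band 6 + 340 → 18870
Population now: 0–14=3441, 15–29=1773, 30–44=14747, 45–59=21763, 60–74=11043, 75–89=18870

14747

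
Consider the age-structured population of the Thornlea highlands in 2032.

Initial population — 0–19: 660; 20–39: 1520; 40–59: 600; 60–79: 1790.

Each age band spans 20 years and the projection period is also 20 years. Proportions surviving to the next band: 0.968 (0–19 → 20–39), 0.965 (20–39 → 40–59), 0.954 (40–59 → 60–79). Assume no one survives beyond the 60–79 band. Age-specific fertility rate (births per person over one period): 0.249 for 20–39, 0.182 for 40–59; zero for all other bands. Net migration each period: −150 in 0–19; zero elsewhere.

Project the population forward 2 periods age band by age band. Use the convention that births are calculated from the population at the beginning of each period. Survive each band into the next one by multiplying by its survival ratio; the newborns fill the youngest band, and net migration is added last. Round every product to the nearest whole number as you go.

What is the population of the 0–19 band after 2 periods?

276

— Period 1 —
Births: 1520 * 0.249 = 378 ; 600 * 0.182 = 109 → total 487
20–39: 660 * 0.968 = 639
40–59: 1520 * 0.965 = 1467
60–79: 600 * 0.954 = 572
Net migration: 0–19 − 150 → 337
Giving 337 / 639 / 1467 / 572.
— Period 2 —
Births: 639 * 0.249 = 159 ; 1467 * 0.182 = 267 → total 426
20–39: 337 * 0.968 = 326
40–59: 639 * 0.965 = 617
60–79: 1467 * 0.954 = 1400
Net migration: 0–19 − 150 → 276
Giving 276 / 326 / 617 / 1400.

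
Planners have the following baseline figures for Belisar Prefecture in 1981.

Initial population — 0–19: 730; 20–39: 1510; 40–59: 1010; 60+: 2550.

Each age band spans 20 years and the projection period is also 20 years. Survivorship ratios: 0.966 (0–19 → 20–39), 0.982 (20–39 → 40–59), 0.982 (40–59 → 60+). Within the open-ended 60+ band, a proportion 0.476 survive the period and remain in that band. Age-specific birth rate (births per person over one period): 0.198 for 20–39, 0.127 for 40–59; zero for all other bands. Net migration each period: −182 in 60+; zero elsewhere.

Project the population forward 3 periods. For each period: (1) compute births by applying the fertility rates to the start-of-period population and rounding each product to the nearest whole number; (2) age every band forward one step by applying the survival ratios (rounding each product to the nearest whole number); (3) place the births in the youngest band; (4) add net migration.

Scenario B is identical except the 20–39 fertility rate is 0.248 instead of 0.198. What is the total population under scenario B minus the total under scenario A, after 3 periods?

143

Period 1:
Births: 1510 * 0.198 = 299  |  1010 * 0.127 = 128 — total 427
20–39: 730 * 0.966 = 705
40–59: 1510 * 0.982 = 1483
60+: 1010 * 0.982 + 2550 * 0.476 = 992 + 1214 = 2206
Net migration: 60+ − 182 → 2024
→ [427, 705, 1483, 2024]
Period 2:
Births: 705 * 0.198 = 140  |  1483 * 0.127 = 188 — total 328
20–39: 427 * 0.966 = 412
40–59: 705 * 0.982 = 692
60+: 1483 * 0.982 + 2024 * 0.476 = 1456 + 963 = 2419
Net migration: 60+ − 182 → 2237
→ [328, 412, 692, 2237]
Period 3:
Births: 412 * 0.198 = 82  |  692 * 0.127 = 88 — total 170
20–39: 328 * 0.966 = 317
40–59: 412 * 0.982 = 405
60+: 692 * 0.982 + 2237 * 0.476 = 680 + 1065 = 1745
Net migration: 60+ − 182 → 1563
→ [170, 317, 405, 1563]
Scenario A total after 3 periods: 2455
Scenario B projection —
Period 1:
Births: 1510 * 0.248 = 374  |  1010 * 0.127 = 128 — total 502
20–39: 730 * 0.966 = 705
40–59: 1510 * 0.982 = 1483
60+: 1010 * 0.982 + 2550 * 0.476 = 992 + 1214 = 2206
Net migration: 60+ − 182 → 2024
→ [502, 705, 1483, 2024]
Period 2:
Births: 705 * 0.248 = 175  |  1483 * 0.127 = 188 — total 363
20–39: 502 * 0.966 = 485
40–59: 705 * 0.982 = 692
60+: 1483 * 0.982 + 2024 * 0.476 = 1456 + 963 = 2419
Net migration: 60+ − 182 → 2237
→ [363, 485, 692, 2237]
Period 3:
Births: 485 * 0.248 = 120  |  692 * 0.127 = 88 — total 208
20–39: 363 * 0.966 = 351
40–59: 485 * 0.982 = 476
60+: 692 * 0.982 + 2237 * 0.476 = 680 + 1065 = 1745
Net migration: 60+ − 182 → 1563
→ [208, 351, 476, 1563]
Scenario B total after 3 periods: 2598
Difference B − A = 2598 − 2455 = 143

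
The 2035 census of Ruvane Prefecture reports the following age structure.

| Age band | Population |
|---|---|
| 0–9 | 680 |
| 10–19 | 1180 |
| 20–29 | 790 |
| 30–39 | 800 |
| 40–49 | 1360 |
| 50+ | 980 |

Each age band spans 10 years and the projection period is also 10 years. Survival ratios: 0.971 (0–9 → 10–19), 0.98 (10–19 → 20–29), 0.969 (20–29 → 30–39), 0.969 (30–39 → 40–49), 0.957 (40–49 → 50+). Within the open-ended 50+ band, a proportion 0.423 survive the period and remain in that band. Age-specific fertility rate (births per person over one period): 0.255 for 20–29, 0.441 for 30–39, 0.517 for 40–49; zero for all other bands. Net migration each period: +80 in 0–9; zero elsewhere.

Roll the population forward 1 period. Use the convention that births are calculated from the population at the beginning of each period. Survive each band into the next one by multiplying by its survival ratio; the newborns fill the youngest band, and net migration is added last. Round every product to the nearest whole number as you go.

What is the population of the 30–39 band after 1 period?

Call the bands 1 to 6, youngest first.
Period 1:
Births: 790 × 0.255 = 201, 800 × 0.441 = 353, 1360 × 0.517 = 703 → total 1257
Band 2: 680 × 0.971 = 660
Band 3: 1180 × 0.98 = 1156
Band 4: 790 × 0.969 = 766
Band 5: 800 × 0.969 = 775
Band 6: 1360 × 0.957 + 980 × 0.423 = 1302 + 415 = 1717
Net migration: Band 1 + 80 → 1337
Giving 1337 / 660 / 1156 / 766 / 775 / 1717.

766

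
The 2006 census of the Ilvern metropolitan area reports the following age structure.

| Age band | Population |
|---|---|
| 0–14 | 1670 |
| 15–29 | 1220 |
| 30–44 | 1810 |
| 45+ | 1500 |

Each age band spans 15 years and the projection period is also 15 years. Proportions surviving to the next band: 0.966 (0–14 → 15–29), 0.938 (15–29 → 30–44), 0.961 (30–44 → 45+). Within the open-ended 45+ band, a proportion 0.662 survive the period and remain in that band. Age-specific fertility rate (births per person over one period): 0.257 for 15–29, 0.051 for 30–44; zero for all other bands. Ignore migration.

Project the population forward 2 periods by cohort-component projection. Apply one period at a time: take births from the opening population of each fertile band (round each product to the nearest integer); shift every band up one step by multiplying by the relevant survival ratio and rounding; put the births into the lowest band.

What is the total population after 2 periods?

5286

Call the groups 1 to 4, youngest first.
— Period 1 —
Births: 1220 * 0.257 = 314 ; 1810 * 0.051 = 92 → 406
Group 2: 1670 * 0.966 = 1613
Group 3: 1220 * 0.938 = 1144
Group 4: 1810 * 0.961 + 1500 * 0.662 = 1739 + 993 = 2732
→ [406, 1613, 1144, 2732]
— Period 2 —
Births: 1613 * 0.257 = 415 ; 1144 * 0.051 = 58 → 473
Group 2: 406 * 0.966 = 392
Group 3: 1613 * 0.938 = 1513
Group 4: 1144 * 0.961 + 2732 * 0.662 = 1099 + 1809 = 2908
→ [473, 392, 1513, 2908]
Total after period 2: 473 + 392 + 1513 + 2908 = 5286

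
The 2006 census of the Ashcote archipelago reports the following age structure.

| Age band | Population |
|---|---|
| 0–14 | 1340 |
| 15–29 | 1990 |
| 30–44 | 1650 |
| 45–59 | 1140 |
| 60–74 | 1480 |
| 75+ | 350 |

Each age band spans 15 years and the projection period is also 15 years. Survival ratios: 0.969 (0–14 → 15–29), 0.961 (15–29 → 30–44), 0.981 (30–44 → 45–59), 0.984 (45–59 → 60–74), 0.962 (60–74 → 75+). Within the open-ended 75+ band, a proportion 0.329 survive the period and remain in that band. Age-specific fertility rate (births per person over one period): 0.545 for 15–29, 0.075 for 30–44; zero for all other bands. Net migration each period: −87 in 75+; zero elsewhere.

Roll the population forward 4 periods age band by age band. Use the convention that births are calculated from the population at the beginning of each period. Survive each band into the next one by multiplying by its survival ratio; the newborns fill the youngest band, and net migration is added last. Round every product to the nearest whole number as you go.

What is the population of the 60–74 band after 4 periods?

1203

Numbering the bands 1..6 from youngest to oldest:
— Period 1 —
Births: 1990 * 0.545 = 1085, 1650 * 0.075 = 124 — total 1209
Band 2: 1340 * 0.969 = 1298
Band 3: 1990 * 0.961 = 1912
Band 4: 1650 * 0.981 = 1619
Band 5: 1140 * 0.984 = 1122
Band 6: 1480 * 0.962 + 350 * 0.329 = 1424 + 115 = 1539
Net migration: Band 6 − 87 → 1452
End of period: [1209, 1298, 1912, 1619, 1122, 1452]
— Period 2 —
Births: 1298 * 0.545 = 707, 1912 * 0.075 = 143 — total 850
Band 2: 1209 * 0.969 = 1172
Band 3: 1298 * 0.961 = 1247
Band 4: 1912 * 0.981 = 1876
Band 5: 1619 * 0.984 = 1593
Band 6: 1122 * 0.962 + 1452 * 0.329 = 1079 + 478 = 1557
Net migration: Band 6 − 87 → 1470
End of period: [850, 1172, 1247, 1876, 1593, 1470]
— Period 3 —
Births: 1172 * 0.545 = 639, 1247 * 0.075 = 94 — total 733
Band 2: 850 * 0.969 = 824
Band 3: 1172 * 0.961 = 1126
Band 4: 1247 * 0.981 = 1223
Band 5: 1876 * 0.984 = 1846
Band 6: 1593 * 0.962 + 1470 * 0.329 = 1532 + 484 = 2016
Net migration: Band 6 − 87 → 1929
End of period: [733, 824, 1126, 1223, 1846, 1929]
— Period 4 —
Births: 824 * 0.545 = 449, 1126 * 0.075 = 84 — total 533
Band 2: 733 * 0.969 = 710
Band 3: 824 * 0.961 = 792
Band 4: 1126 * 0.981 = 1105
Band 5: 1223 * 0.984 = 1203
Band 6: 1846 * 0.962 + 1929 * 0.329 = 1776 + 635 = 2411
Net migration: Band 6 − 87 → 2324
End of period: [533, 710, 792, 1105, 1203, 2324]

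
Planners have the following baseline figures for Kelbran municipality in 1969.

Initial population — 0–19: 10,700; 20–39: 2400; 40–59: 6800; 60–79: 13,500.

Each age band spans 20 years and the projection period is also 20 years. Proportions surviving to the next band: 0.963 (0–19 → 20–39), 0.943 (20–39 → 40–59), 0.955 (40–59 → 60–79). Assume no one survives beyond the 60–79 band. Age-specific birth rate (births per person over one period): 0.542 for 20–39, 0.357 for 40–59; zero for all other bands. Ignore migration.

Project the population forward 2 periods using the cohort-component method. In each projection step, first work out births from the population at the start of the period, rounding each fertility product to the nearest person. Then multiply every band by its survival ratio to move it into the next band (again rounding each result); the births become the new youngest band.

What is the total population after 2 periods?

21862

Call the bands 1 to 4, youngest first.
[period 1]
Births: 2400 * 0.542 = 1301 ; 6800 * 0.357 = 2428 → total 3729
Band 2: 10700 * 0.963 = 10304
Band 3: 2400 * 0.943 = 2263
Band 4: 6800 * 0.955 = 6494
Giving 3729 / 10304 / 2263 / 6494.
[period 2]
Births: 10304 * 0.542 = 5585 ; 2263 * 0.357 = 808 → total 6393
Band 2: 3729 * 0.963 = 3591
Band 3: 10304 * 0.943 = 9717
Band 4: 2263 * 0.955 = 2161
Giving 6393 / 3591 / 9717 / 2161.
Total after period 2: 6393 + 3591 + 9717 + 2161 = 21862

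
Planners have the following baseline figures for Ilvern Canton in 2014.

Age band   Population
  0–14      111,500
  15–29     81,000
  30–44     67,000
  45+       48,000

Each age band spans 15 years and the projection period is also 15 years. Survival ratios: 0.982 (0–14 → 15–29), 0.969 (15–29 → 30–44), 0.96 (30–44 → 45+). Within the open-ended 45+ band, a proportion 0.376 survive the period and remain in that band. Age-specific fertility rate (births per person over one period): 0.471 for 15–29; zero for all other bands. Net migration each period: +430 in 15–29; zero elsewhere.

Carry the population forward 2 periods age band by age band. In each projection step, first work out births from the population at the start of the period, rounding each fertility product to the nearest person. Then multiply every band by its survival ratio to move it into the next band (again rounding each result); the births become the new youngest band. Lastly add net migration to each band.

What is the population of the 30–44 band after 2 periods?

Period 1.
Births: 81000 * 0.471 = 38151
15–29: 111500 * 0.982 = 109493
30–44: 81000 * 0.969 = 78489
45+: 67000 * 0.96 + 48000 * 0.376 = 64320 + 18048 = 82368
Net migration: 15–29 + 430 → 109923
→ [38151, 109923, 78489, 82368]
Period 2.
Births: 109923 * 0.471 = 51774
15–29: 38151 * 0.982 = 37464
30–44: 109923 * 0.969 = 106515
45+: 78489 * 0.96 + 82368 * 0.376 = 75349 + 30970 = 106319
Net migration: 15–29 + 430 → 37894
→ [51774, 37894, 106515, 106319]

106515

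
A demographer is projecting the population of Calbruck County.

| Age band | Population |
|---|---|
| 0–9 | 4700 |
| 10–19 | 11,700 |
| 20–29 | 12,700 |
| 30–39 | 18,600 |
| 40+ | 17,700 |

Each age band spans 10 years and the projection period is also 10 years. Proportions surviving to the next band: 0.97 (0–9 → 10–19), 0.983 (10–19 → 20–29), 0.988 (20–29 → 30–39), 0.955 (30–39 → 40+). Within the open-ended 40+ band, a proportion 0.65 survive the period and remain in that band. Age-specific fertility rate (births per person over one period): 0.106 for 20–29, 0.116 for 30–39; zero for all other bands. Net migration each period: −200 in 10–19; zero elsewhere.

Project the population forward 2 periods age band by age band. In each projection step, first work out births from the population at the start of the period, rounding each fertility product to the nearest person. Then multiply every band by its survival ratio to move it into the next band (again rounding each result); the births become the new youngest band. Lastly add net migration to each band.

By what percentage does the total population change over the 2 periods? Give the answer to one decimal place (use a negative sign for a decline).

Numbering the bands 1..5 from youngest to oldest:
Period 1:
Births: 12700 × 0.106 = 1346  |  18600 × 0.116 = 2158 → 3504
Band 2: 4700 × 0.97 = 4559
Band 3: 11700 × 0.983 = 11501
Band 4: 12700 × 0.988 = 12548
Band 5: 18600 × 0.955 + 17700 × 0.65 = 17763 + 11505 = 29268
Net migration: Band 2 − 200 → 4359
→ [3504, 4359, 11501, 12548, 29268]
Period 2:
Births: 11501 × 0.106 = 1219  |  12548 × 0.116 = 1456 → 2675
Band 2: 3504 × 0.97 = 3399
Band 3: 4359 × 0.983 = 4285
Band 4: 11501 × 0.988 = 11363
Band 5: 12548 × 0.955 + 29268 × 0.65 = 11983 + 19024 = 31007
Net migration: Band 2 − 200 → 3199
→ [2675, 3199, 4285, 11363, 31007]
Total: 65400 → 52529; change = -12871; percentage change = -19.7%

-19.7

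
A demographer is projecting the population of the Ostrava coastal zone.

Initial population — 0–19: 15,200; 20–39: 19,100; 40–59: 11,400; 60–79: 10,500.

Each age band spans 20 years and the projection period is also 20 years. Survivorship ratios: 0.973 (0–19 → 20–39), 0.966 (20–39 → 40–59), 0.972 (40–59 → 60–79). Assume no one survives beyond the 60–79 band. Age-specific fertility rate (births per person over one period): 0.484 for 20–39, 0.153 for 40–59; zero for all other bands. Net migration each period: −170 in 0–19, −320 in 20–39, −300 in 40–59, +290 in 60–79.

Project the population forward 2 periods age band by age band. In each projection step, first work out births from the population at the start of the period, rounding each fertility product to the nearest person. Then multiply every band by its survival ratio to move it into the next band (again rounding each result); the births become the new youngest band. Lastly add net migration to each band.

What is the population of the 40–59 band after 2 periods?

13678

— Period 1 —
Births: 19100 × 0.484 = 9244 ; 11400 × 0.153 = 1744 ⇒ total 10988
20–39: 15200 × 0.973 = 14790
40–59: 19100 × 0.966 = 18451
60–79: 11400 × 0.972 = 11081
Net migration: 0–19 − 170 → 10818; 20–39 − 320 → 14470; 40–59 − 300 → 18151; 60–79 + 290 → 11371
Giving 10818 / 14470 / 18151 / 11371.
— Period 2 —
Births: 14470 × 0.484 = 7003 ; 18151 × 0.153 = 2777 ⇒ total 9780
20–39: 10818 × 0.973 = 10526
40–59: 14470 × 0.966 = 13978
60–79: 18151 × 0.972 = 17643
Net migration: 0–19 − 170 → 9610; 20–39 − 320 → 10206; 40–59 − 300 → 13678; 60–79 + 290 → 17933
Giving 9610 / 10206 / 13678 / 17933.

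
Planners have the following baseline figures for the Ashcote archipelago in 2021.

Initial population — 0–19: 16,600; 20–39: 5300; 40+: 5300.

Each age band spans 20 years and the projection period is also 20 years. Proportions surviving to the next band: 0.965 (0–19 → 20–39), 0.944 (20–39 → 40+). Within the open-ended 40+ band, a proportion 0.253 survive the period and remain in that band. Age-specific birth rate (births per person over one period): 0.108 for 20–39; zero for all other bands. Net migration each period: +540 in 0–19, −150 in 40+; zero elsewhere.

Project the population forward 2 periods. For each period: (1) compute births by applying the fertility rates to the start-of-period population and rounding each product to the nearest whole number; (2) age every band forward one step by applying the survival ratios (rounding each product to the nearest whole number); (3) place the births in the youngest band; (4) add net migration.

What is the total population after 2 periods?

19882

Period 1:
Births: 5300 × 0.108 = 572
20–39: 16600 × 0.965 = 16019
40+: 5300 × 0.944 + 5300 × 0.253 = 5003 + 1341 = 6344
Net migration: 0–19 + 540 → 1112; 40+ − 150 → 6194
→ [1112, 16019, 6194]
Period 2:
Births: 16019 × 0.108 = 1730
20–39: 1112 × 0.965 = 1073
40+: 16019 × 0.944 + 6194 × 0.253 = 15122 + 1567 = 16689
Net migration: 0–19 + 540 → 2270; 40+ − 150 → 16539
→ [2270, 1073, 16539]
Total after period 2: 2270 + 1073 + 16539 = 19882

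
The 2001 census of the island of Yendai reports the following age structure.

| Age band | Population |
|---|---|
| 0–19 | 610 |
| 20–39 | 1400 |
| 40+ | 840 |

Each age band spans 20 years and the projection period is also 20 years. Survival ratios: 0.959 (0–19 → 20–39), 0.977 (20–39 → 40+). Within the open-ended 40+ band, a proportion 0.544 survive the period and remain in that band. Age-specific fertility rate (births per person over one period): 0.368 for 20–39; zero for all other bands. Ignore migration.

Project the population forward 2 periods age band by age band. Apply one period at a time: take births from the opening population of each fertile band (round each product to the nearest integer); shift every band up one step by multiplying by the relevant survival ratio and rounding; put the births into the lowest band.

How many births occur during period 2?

215

Call the groups 1 to 3, youngest first.
Period 1.
Births: 1400 * 0.368 = 515
Group 2: 610 * 0.959 = 585
Group 3: 1400 * 0.977 + 840 * 0.544 = 1368 + 457 = 1825
Giving 515 / 585 / 1825.
Period 2.
Births: 585 * 0.368 = 215
Group 2: 515 * 0.959 = 494
Group 3: 585 * 0.977 + 1825 * 0.544 = 572 + 993 = 1565
Giving 215 / 494 / 1565.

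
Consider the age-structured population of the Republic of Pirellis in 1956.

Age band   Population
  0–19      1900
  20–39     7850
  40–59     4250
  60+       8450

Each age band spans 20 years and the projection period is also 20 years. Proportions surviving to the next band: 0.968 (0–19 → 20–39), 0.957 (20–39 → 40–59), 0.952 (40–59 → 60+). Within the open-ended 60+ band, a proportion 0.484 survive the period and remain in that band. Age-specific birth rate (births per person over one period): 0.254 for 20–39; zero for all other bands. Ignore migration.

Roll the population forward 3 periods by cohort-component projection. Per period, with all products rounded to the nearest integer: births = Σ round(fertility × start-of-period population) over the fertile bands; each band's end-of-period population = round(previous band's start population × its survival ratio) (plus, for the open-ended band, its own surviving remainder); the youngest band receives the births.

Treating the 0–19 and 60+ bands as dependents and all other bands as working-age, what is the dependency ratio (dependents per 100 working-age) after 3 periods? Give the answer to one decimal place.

Call the bands 1 to 4, youngest first.
— Period 1 —
Births: 7850 * 0.254 = 1994
Band 2: 1900 * 0.968 = 1839
Band 3: 7850 * 0.957 = 7512
Band 4: 4250 * 0.952 + 8450 * 0.484 = 4046 + 4090 = 8136
Giving 1994 / 1839 / 7512 / 8136.
— Period 2 —
Births: 1839 * 0.254 = 467
Band 2: 1994 * 0.968 = 1930
Band 3: 1839 * 0.957 = 1760
Band 4: 7512 * 0.952 + 8136 * 0.484 = 7151 + 3938 = 11089
Giving 467 / 1930 / 1760 / 11089.
— Period 3 —
Births: 1930 * 0.254 = 490
Band 2: 467 * 0.968 = 452
Band 3: 1930 * 0.957 = 1847
Band 4: 1760 * 0.952 + 11089 * 0.484 = 1676 + 5367 = 7043
Giving 490 / 452 / 1847 / 7043.
Dependents (band 0–19 + band 60+) = 490 + 7043 = 7533; working-age = 2299; ratio = 7533/2299 × 100 = 327.7

327.7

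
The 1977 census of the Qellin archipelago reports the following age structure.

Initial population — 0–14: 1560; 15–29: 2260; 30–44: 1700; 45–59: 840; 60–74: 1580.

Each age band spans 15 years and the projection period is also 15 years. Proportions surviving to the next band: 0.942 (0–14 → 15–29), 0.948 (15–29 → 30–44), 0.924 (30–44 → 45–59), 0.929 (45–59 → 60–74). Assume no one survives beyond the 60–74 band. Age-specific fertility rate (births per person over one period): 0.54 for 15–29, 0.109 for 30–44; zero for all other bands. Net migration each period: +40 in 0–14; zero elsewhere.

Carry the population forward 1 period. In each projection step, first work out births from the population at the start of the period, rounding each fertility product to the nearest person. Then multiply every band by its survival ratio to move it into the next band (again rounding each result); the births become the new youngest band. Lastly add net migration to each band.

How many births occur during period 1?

1405

[period 1]
Births: 2260 × 0.54 = 1220 ; 1700 × 0.109 = 185 → 1405
15–29: 1560 × 0.942 = 1470
30–44: 2260 × 0.948 = 2142
45–59: 1700 × 0.924 = 1571
60–74: 840 × 0.929 = 780
Net migration: 0–14 + 40 → 1445
End of period: [1445, 1470, 2142, 1571, 780]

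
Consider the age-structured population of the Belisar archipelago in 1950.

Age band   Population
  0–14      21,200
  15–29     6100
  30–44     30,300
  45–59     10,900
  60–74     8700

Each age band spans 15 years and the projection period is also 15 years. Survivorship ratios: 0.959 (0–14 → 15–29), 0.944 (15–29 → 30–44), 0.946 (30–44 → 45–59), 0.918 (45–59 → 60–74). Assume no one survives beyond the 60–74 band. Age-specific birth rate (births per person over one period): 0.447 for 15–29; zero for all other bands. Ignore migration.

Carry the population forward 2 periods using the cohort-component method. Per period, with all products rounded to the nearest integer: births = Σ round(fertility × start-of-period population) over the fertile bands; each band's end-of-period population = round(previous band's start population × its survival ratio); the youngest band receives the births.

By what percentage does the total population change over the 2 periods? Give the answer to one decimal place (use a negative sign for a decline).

Call the groups 1 to 5, youngest first.
[period 1]
Births: 6100 * 0.447 = 2727
Group 2: 21200 * 0.959 = 20331
Group 3: 6100 * 0.944 = 5758
Group 4: 30300 * 0.946 = 28664
Group 5: 10900 * 0.918 = 10006
Giving 2727 / 20331 / 5758 / 28664 / 10006.
[period 2]
Births: 20331 * 0.447 = 9088
Group 2: 2727 * 0.959 = 2615
Group 3: 20331 * 0.944 = 19192
Group 4: 5758 * 0.946 = 5447
Group 5: 28664 * 0.918 = 26314
Giving 9088 / 2615 / 19192 / 5447 / 26314.
Total: 77200 → 62656; change = -14544; percentage change = -18.8%

-18.8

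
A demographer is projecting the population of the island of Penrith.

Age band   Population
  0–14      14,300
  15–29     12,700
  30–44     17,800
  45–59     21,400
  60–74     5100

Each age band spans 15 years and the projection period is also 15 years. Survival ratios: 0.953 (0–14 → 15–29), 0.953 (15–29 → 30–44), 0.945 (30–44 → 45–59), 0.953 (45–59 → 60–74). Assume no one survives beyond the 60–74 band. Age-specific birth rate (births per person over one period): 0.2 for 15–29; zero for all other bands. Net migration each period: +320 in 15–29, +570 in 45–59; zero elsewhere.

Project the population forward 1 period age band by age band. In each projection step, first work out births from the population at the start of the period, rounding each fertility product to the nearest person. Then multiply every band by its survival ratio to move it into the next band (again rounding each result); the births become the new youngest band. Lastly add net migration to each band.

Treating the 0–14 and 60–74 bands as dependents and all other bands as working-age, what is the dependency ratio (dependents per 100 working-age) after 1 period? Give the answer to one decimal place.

52.8

Let band 1 be 0–14 through band 5 = 60–74.
Period 1:
Births: 12700 × 0.2 = 2540
Band 2: 14300 × 0.953 = 13628
Band 3: 12700 × 0.953 = 12103
Band 4: 17800 × 0.945 = 16821
Band 5: 21400 × 0.953 = 20394
Net migration: Band 2 + 320 → 13948; Band 4 + 570 → 17391
→ [2540, 13948, 12103, 17391, 20394]
Dependents (band 0–14 + band 60–74) = 2540 + 20394 = 22934; working-age = 43442; ratio = 22934/43442 × 100 = 52.8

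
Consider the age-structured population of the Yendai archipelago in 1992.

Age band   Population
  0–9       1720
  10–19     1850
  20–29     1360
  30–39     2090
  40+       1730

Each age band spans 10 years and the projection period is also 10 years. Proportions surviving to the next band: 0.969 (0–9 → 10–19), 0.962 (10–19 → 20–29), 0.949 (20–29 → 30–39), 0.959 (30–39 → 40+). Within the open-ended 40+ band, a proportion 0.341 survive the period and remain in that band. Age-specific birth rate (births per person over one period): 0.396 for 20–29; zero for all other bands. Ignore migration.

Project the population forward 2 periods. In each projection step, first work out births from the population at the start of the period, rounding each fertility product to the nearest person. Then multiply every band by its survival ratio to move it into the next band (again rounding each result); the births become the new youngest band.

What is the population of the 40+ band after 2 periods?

2123

(Bands numbered youngest = 1 to oldest = 5.)
[period 1]
Births: 1360 × 0.396 = 539
Band 2: 1720 × 0.969 = 1667
Band 3: 1850 × 0.962 = 1780
Band 4: 1360 × 0.949 = 1291
Band 5: 2090 × 0.959 + 1730 × 0.341 = 2004 + 590 = 2594
Population now: 0–9=539, 10–19=1667, 20–29=1780, 30–39=1291, 40+=2594
[period 2]
Births: 1780 × 0.396 = 705
Band 2: 539 × 0.969 = 522
Band 3: 1667 × 0.962 = 1604
Band 4: 1780 × 0.949 = 1689
Band 5: 1291 × 0.959 + 2594 × 0.341 = 1238 + 885 = 2123
Population now: 0–9=705, 10–19=522, 20–29=1604, 30–39=1689, 40+=2123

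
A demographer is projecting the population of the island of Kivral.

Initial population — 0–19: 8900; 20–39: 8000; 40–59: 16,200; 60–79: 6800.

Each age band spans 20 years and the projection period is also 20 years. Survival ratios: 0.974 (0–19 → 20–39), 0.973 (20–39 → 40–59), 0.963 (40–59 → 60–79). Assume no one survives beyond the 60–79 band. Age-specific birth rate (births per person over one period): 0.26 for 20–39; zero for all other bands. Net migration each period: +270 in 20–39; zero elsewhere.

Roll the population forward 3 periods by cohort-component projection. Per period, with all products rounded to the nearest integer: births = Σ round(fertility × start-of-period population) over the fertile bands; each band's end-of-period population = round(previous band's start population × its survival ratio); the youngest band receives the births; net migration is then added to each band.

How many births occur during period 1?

Let group 1 be 0–19 through group 4 = 60–79.
After projecting period 1:
Births: 8000 × 0.26 = 2080
Group 2: 8900 × 0.974 = 8669
Group 3: 8000 × 0.973 = 7784
Group 4: 16200 × 0.963 = 15601
Net migration: Group 2 + 270 → 8939
End of period: [2080, 8939, 7784, 15601]

2080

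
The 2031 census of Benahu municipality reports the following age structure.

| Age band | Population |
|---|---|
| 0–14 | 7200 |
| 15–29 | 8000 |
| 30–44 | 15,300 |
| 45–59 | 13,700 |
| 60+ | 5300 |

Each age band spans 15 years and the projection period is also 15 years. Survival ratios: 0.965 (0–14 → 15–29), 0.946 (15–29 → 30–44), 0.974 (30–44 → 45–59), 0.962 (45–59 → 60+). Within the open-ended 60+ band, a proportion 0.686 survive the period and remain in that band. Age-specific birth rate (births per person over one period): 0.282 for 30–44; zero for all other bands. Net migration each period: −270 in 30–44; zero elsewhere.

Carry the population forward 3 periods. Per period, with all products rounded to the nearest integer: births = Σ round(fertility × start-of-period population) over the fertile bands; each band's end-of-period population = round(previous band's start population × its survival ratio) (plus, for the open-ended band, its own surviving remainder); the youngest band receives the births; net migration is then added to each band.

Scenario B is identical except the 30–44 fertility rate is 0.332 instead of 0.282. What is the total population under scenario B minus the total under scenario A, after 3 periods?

After projecting period 1:
Births: 15300 × 0.282 = 4315
15–29: 7200 × 0.965 = 6948
30–44: 8000 × 0.946 = 7568
45–59: 15300 × 0.974 = 14902
60+: 13700 × 0.962 + 5300 × 0.686 = 13179 + 3636 = 16815
Net migration: 30–44 − 270 → 7298
→ [4315, 6948, 7298, 14902, 16815]
After projecting period 2:
Births: 7298 × 0.282 = 2058
15–29: 4315 × 0.965 = 4164
30–44: 6948 × 0.946 = 6573
45–59: 7298 × 0.974 = 7108
60+: 14902 × 0.962 + 16815 × 0.686 = 14336 + 11535 = 25871
Net migration: 30–44 − 270 → 6303
→ [2058, 4164, 6303, 7108, 25871]
After projecting period 3:
Births: 6303 × 0.282 = 1777
15–29: 2058 × 0.965 = 1986
30–44: 4164 × 0.946 = 3939
45–59: 6303 × 0.974 = 6139
60+: 7108 × 0.962 + 25871 × 0.686 = 6838 + 17748 = 24586
Net migration: 30–44 − 270 → 3669
→ [1777, 1986, 3669, 6139, 24586]
Scenario A total after 3 periods: 38157
Scenario B projection —
After projecting period 1:
Births: 15300 × 0.332 = 5080
15–29: 7200 × 0.965 = 6948
30–44: 8000 × 0.946 = 7568
45–59: 15300 × 0.974 = 14902
60+: 13700 × 0.962 + 5300 × 0.686 = 13179 + 3636 = 16815
Net migration: 30–44 − 270 → 7298
→ [5080, 6948, 7298, 14902, 16815]
After projecting period 2:
Births: 7298 × 0.332 = 2423
15–29: 5080 × 0.965 = 4902
30–44: 6948 × 0.946 = 6573
45–59: 7298 × 0.974 = 7108
60+: 14902 × 0.962 + 16815 × 0.686 = 14336 + 11535 = 25871
Net migration: 30–44 − 270 → 6303
→ [2423, 4902, 6303, 7108, 25871]
After projecting period 3:
Births: 6303 × 0.332 = 2093
15–29: 2423 × 0.965 = 2338
30–44: 4902 × 0.946 = 4637
45–59: 6303 × 0.974 = 6139
60+: 7108 × 0.962 + 25871 × 0.686 = 6838 + 17748 = 24586
Net migration: 30–44 − 270 → 4367
→ [2093, 2338, 4367, 6139, 24586]
Scenario B total after 3 periods: 39523
Difference B − A = 39523 − 38157 = 1366

1366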